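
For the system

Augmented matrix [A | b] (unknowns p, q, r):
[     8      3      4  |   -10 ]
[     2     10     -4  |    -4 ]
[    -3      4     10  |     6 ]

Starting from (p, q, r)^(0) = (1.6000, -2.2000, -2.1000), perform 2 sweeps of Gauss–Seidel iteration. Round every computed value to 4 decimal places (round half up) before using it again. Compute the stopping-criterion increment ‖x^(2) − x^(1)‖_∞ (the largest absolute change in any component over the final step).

2.0299

Iteration 1:
  p = (-10 - (3)·-2.2000 - (4)·-2.1000) / (8) = 0.6250
  q = (-4 - (2)·0.6250 - (-4)·-2.1000) / (10) = -1.3650
  r = (6 - (-3)·0.6250 - (4)·-1.3650) / (10) = 1.3335
Iteration 2:
  p = (-10 - (3)·-1.3650 - (4)·1.3335) / (8) = -1.4049
  q = (-4 - (2)·-1.4049 - (-4)·1.3335) / (10) = 0.4144
  r = (6 - (-3)·-1.4049 - (4)·0.4144) / (10) = 0.0128
Change: (-2.0299, 1.7794, -1.3207) → max |·| = 2.0299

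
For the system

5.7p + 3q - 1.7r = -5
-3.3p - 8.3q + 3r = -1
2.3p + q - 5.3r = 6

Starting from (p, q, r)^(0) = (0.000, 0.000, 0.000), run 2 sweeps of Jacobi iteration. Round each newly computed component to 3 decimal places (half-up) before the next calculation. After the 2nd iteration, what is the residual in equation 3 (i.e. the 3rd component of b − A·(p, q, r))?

0.982

Iteration 1:
  p = (-5 - (3)·0.000 - (-1.7)·0.000) / (5.7) = -0.877
  q = (-1 - (-3.3)·0.000 - (3)·0.000) / (-8.3) = 0.120
  r = (6 - (2.3)·0.000 - (1)·0.000) / (-5.3) = -1.132
Iteration 2:
  p = (-5 - (3)·0.120 - (-1.7)·-1.132) / (5.7) = -1.278
  q = (-1 - (-3.3)·-0.877 - (3)·-1.132) / (-8.3) = 0.060
  r = (6 - (2.3)·-0.877 - (1)·0.120) / (-5.3) = -1.490
Residual b − A·x = (-0.428, -0.249, 0.982)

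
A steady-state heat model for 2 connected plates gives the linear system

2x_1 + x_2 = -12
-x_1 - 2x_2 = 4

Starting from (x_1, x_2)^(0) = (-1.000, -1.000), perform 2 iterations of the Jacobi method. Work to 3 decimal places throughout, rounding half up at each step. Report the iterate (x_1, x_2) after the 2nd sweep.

Iteration 1:
  x_1 = (-12 - (1)·-1.000) / (2) = -5.500
  x_2 = (4 - (-1)·-1.000) / (-2) = -1.500
Iteration 2:
  x_1 = (-12 - (1)·-1.500) / (2) = -5.250
  x_2 = (4 - (-1)·-5.500) / (-2) = 0.750

(-5.250, 0.750)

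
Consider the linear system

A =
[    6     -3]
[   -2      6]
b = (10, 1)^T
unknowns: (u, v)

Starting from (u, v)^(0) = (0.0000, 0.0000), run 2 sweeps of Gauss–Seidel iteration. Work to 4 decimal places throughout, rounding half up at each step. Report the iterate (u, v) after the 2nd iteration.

(2.0278, 0.8426)

Iteration 1:
  u = (10 - (-3)·0.0000) / (6) = 1.6667
  v = (1 - (-2)·1.6667) / (6) = 0.7222
Iteration 2:
  u = (10 - (-3)·0.7222) / (6) = 2.0278
  v = (1 - (-2)·2.0278) / (6) = 0.8426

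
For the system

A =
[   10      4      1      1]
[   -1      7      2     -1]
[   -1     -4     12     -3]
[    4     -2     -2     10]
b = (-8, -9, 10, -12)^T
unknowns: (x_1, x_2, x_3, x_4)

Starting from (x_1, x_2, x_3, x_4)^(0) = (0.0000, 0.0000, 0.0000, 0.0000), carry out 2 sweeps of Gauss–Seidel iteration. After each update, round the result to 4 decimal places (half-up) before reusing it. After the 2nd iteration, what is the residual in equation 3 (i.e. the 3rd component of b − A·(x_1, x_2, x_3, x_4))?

-1.0225

Iteration 1:
  x_1 = (-8 - (4)·0.0000 - (1)·0.0000 - (1)·0.0000) / (10) = -0.8000
  x_2 = (-9 - (-1)·-0.8000 - (2)·0.0000 - (-1)·0.0000) / (7) = -1.4000
  x_3 = (10 - (-1)·-0.8000 - (-4)·-1.4000 - (-3)·0.0000) / (12) = 0.3000
  x_4 = (-12 - (4)·-0.8000 - (-2)·-1.4000 - (-2)·0.3000) / (10) = -1.1000
Iteration 2:
  x_1 = (-8 - (4)·-1.4000 - (1)·0.3000 - (1)·-1.1000) / (10) = -0.1600
  x_2 = (-9 - (-1)·-0.1600 - (2)·0.3000 - (-1)·-1.1000) / (7) = -1.5514
  x_3 = (10 - (-1)·-0.1600 - (-4)·-1.5514 - (-3)·-1.1000) / (12) = 0.0279
  x_4 = (-12 - (4)·-0.1600 - (-2)·-1.5514 - (-2)·0.0279) / (10) = -1.4407
Residual b − A·x = (1.2184, 0.2033, -1.0225, 0.0000)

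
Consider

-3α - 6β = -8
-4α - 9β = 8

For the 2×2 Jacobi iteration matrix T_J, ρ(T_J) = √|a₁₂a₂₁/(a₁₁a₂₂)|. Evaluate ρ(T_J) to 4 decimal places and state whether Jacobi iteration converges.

0.9428

a₁₂a₂₁/(a₁₁a₂₂) = (-6)·(-4) / ((-3)·(-9)) = 0.888889
ρ = √|0.888889| = √0.888889 = 0.9428
ρ < 1, so Jacobi converges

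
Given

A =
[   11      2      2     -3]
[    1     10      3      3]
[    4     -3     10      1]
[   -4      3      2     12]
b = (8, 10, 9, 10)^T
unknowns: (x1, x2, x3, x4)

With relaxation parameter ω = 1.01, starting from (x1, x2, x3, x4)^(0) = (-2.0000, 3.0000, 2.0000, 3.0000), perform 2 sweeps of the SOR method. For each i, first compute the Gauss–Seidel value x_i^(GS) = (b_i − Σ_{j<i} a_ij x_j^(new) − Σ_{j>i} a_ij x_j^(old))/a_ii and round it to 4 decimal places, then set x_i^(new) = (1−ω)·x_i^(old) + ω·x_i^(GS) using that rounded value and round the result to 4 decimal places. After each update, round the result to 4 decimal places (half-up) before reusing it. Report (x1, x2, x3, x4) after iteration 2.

(1.1342, 0.5077, 0.4857, 1.0019)

Iteration 1:
  x1: GS value = (8 - (2)·3.0000 - (2)·2.0000 - (-3)·3.0000) / (11) = 0.6364;  x1 ← (1−ω)·-2.0000 + ω·0.6364 = 0.6628
  x2: GS value = (10 - (1)·0.6628 - (3)·2.0000 - (3)·3.0000) / (10) = -0.5663;  x2 ← (1−ω)·3.0000 + ω·-0.5663 = -0.6020
  x3: GS value = (9 - (4)·0.6628 - (-3)·-0.6020 - (1)·3.0000) / (10) = 0.1543;  x3 ← (1−ω)·2.0000 + ω·0.1543 = 0.1358
  x4: GS value = (10 - (-4)·0.6628 - (3)·-0.6020 - (2)·0.1358) / (12) = 1.1821;  x4 ← (1−ω)·3.0000 + ω·1.1821 = 1.1639
Iteration 2:
  x1: GS value = (8 - (2)·-0.6020 - (2)·0.1358 - (-3)·1.1639) / (11) = 1.1295;  x1 ← (1−ω)·0.6628 + ω·1.1295 = 1.1342
  x2: GS value = (10 - (1)·1.1342 - (3)·0.1358 - (3)·1.1639) / (10) = 0.4967;  x2 ← (1−ω)·-0.6020 + ω·0.4967 = 0.5077
  x3: GS value = (9 - (4)·1.1342 - (-3)·0.5077 - (1)·1.1639) / (10) = 0.4822;  x3 ← (1−ω)·0.1358 + ω·0.4822 = 0.4857
  x4: GS value = (10 - (-4)·1.1342 - (3)·0.5077 - (2)·0.4857) / (12) = 1.0035;  x4 ← (1−ω)·1.1639 + ω·1.0035 = 1.0019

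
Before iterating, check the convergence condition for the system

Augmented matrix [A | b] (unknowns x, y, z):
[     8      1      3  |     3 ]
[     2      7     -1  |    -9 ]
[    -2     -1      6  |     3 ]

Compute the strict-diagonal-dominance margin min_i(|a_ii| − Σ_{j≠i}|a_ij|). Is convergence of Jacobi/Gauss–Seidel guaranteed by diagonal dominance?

row 1: |8| − (1+3) = 4
row 2: |7| − (2+1) = 4
row 3: |6| − (2+1) = 3
minimum over rows = 3 → strictly diagonally dominant (convergence guaranteed)

3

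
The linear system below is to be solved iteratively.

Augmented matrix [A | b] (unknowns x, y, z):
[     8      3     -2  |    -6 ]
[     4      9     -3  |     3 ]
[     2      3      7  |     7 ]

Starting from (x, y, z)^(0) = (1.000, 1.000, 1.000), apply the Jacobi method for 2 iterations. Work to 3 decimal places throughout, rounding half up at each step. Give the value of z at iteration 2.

1.155

Iteration 1:
  x = (-6 - (3)·1.000 - (-2)·1.000) / (8) = -0.875
  y = (3 - (4)·1.000 - (-3)·1.000) / (9) = 0.222
  z = (7 - (2)·1.000 - (3)·1.000) / (7) = 0.286
Iteration 2:
  x = (-6 - (3)·0.222 - (-2)·0.286) / (8) = -0.762
  y = (3 - (4)·-0.875 - (-3)·0.286) / (9) = 0.818
  z = (7 - (2)·-0.875 - (3)·0.222) / (7) = 1.155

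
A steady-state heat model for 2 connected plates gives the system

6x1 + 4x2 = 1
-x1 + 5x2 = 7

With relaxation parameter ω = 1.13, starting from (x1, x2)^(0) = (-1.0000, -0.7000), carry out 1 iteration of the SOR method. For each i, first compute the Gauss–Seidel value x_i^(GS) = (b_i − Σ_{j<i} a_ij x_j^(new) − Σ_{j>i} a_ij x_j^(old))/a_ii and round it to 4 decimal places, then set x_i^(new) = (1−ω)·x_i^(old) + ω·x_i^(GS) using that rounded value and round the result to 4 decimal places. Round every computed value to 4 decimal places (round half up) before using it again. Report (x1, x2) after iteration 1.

Iteration 1:
  x1: GS value = (1 - (4)·-0.7000) / (6) = 0.6333;  x1 ← (1−ω)·-1.0000 + ω·0.6333 = 0.8456
  x2: GS value = (7 - (-1)·0.8456) / (5) = 1.5691;  x2 ← (1−ω)·-0.7000 + ω·1.5691 = 1.8641

(0.8456, 1.8641)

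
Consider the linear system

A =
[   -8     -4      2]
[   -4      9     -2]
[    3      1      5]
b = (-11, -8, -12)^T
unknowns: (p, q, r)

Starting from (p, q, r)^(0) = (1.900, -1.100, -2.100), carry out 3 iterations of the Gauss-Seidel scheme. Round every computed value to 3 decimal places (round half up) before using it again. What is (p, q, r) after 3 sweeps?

Iteration 1:
  p = (-11 - (-4)·-1.100 - (2)·-2.100) / (-8) = 1.400
  q = (-8 - (-4)·1.400 - (-2)·-2.100) / (9) = -0.733
  r = (-12 - (3)·1.400 - (1)·-0.733) / (5) = -3.093
Iteration 2:
  p = (-11 - (-4)·-0.733 - (2)·-3.093) / (-8) = 0.968
  q = (-8 - (-4)·0.968 - (-2)·-3.093) / (9) = -1.146
  r = (-12 - (3)·0.968 - (1)·-1.146) / (5) = -2.752
Iteration 3:
  p = (-11 - (-4)·-1.146 - (2)·-2.752) / (-8) = 1.260
  q = (-8 - (-4)·1.260 - (-2)·-2.752) / (9) = -0.940
  r = (-12 - (3)·1.260 - (1)·-0.940) / (5) = -2.968

(1.260, -0.940, -2.968)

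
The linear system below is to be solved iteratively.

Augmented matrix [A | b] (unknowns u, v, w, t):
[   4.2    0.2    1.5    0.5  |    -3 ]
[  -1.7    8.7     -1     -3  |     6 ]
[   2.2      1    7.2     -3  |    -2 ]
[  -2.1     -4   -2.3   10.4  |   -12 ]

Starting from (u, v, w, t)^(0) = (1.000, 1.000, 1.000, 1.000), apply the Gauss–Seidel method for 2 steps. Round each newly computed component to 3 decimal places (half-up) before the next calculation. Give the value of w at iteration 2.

Iteration 1:
  u = (-3 - (0.2)·1.000 - (1.5)·1.000 - (0.5)·1.000) / (4.2) = -1.238
  v = (6 - (-1.7)·-1.238 - (-1)·1.000 - (-3)·1.000) / (8.7) = 0.908
  w = (-2 - (2.2)·-1.238 - (1)·0.908 - (-3)·1.000) / (7.2) = 0.391
  t = (-12 - (-2.1)·-1.238 - (-4)·0.908 - (-2.3)·0.391) / (10.4) = -0.968
Iteration 2:
  u = (-3 - (0.2)·0.908 - (1.5)·0.391 - (0.5)·-0.968) / (4.2) = -0.782
  v = (6 - (-1.7)·-0.782 - (-1)·0.391 - (-3)·-0.968) / (8.7) = 0.248
  w = (-2 - (2.2)·-0.782 - (1)·0.248 - (-3)·-0.968) / (7.2) = -0.477
  t = (-12 - (-2.1)·-0.782 - (-4)·0.248 - (-2.3)·-0.477) / (10.4) = -1.322

-0.477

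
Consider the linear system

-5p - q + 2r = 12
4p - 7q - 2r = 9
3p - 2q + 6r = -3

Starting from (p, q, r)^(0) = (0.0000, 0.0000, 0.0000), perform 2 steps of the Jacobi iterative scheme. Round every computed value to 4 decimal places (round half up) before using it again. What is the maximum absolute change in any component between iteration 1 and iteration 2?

1.2286

Iteration 1:
  p = (12 - (-1)·0.0000 - (2)·0.0000) / (-5) = -2.4000
  q = (9 - (4)·0.0000 - (-2)·0.0000) / (-7) = -1.2857
  r = (-3 - (3)·0.0000 - (-2)·0.0000) / (6) = -0.5000
Iteration 2:
  p = (12 - (-1)·-1.2857 - (2)·-0.5000) / (-5) = -2.3429
  q = (9 - (4)·-2.4000 - (-2)·-0.5000) / (-7) = -2.5143
  r = (-3 - (3)·-2.4000 - (-2)·-1.2857) / (6) = 0.2714
Change: (0.0571, -1.2286, 0.7714) → max |·| = 1.2286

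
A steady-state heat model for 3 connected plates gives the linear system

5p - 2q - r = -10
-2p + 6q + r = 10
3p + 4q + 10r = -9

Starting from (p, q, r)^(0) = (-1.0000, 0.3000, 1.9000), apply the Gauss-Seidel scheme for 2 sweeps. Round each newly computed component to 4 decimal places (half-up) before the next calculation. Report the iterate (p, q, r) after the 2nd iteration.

Iteration 1:
  p = (-10 - (-2)·0.3000 - (-1)·1.9000) / (5) = -1.5000
  q = (10 - (-2)·-1.5000 - (1)·1.9000) / (6) = 0.8500
  r = (-9 - (3)·-1.5000 - (4)·0.8500) / (10) = -0.7900
Iteration 2:
  p = (-10 - (-2)·0.8500 - (-1)·-0.7900) / (5) = -1.8180
  q = (10 - (-2)·-1.8180 - (1)·-0.7900) / (6) = 1.1923
  r = (-9 - (3)·-1.8180 - (4)·1.1923) / (10) = -0.8315

(-1.8180, 1.1923, -0.8315)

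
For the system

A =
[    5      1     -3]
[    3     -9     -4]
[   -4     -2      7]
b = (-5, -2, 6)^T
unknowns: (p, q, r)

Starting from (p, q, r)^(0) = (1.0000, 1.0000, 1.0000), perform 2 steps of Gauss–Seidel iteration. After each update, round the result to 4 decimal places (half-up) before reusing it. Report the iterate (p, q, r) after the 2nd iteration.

(-0.6793, -0.1792, 0.4178)

Iteration 1:
  p = (-5 - (1)·1.0000 - (-3)·1.0000) / (5) = -0.6000
  q = (-2 - (3)·-0.6000 - (-4)·1.0000) / (-9) = -0.4222
  r = (6 - (-4)·-0.6000 - (-2)·-0.4222) / (7) = 0.3937
Iteration 2:
  p = (-5 - (1)·-0.4222 - (-3)·0.3937) / (5) = -0.6793
  q = (-2 - (3)·-0.6793 - (-4)·0.3937) / (-9) = -0.1792
  r = (6 - (-4)·-0.6793 - (-2)·-0.1792) / (7) = 0.4178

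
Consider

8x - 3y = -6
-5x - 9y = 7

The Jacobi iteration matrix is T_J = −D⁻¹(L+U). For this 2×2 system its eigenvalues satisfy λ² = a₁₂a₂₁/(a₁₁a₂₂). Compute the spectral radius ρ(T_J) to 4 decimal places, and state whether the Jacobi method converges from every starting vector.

a₁₂a₂₁/(a₁₁a₂₂) = (-3)·(-5) / ((8)·(-9)) = -0.208333
ρ = √|-0.208333| = √0.208333 = 0.4564
ρ < 1, so Jacobi converges

0.4564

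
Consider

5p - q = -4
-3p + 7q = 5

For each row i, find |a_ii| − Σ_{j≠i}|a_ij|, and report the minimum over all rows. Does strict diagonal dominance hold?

row 1: |5| − (1) = 4
row 2: |7| − (3) = 4
minimum over rows = 4 → strictly diagonally dominant (convergence guaranteed)

4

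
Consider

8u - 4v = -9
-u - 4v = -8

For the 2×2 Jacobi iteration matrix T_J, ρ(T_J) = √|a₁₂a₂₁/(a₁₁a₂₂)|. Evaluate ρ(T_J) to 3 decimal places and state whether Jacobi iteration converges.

0.354

a₁₂a₂₁/(a₁₁a₂₂) = (-4)·(-1) / ((8)·(-4)) = -0.125000
ρ = √|-0.125000| = √0.125000 = 0.354
ρ < 1, so Jacobi converges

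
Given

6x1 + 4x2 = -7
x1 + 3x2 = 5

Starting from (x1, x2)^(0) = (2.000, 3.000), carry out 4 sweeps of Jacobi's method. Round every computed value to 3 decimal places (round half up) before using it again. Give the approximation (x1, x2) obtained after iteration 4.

Iteration 1:
  x1 = (-7 - (4)·3.000) / (6) = -3.167
  x2 = (5 - (1)·2.000) / (3) = 1.000
Iteration 2:
  x1 = (-7 - (4)·1.000) / (6) = -1.833
  x2 = (5 - (1)·-3.167) / (3) = 2.722
Iteration 3:
  x1 = (-7 - (4)·2.722) / (6) = -2.981
  x2 = (5 - (1)·-1.833) / (3) = 2.278
Iteration 4:
  x1 = (-7 - (4)·2.278) / (6) = -2.685
  x2 = (5 - (1)·-2.981) / (3) = 2.660

(-2.685, 2.660)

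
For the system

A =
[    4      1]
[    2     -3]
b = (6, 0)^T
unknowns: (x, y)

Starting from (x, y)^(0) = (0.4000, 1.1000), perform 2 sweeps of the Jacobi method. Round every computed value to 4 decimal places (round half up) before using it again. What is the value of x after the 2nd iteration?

1.4333

Iteration 1:
  x = (6 - (1)·1.1000) / (4) = 1.2250
  y = (0 - (2)·0.4000) / (-3) = 0.2667
Iteration 2:
  x = (6 - (1)·0.2667) / (4) = 1.4333
  y = (0 - (2)·1.2250) / (-3) = 0.8167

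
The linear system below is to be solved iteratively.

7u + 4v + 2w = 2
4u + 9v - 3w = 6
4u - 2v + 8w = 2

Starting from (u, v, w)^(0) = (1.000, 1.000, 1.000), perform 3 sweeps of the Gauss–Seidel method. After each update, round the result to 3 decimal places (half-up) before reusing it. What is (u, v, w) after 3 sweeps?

(-0.685, 1.271, 0.910)

Iteration 1:
  u = (2 - (4)·1.000 - (2)·1.000) / (7) = -0.571
  v = (6 - (4)·-0.571 - (-3)·1.000) / (9) = 1.254
  w = (2 - (4)·-0.571 - (-2)·1.254) / (8) = 0.849
Iteration 2:
  u = (2 - (4)·1.254 - (2)·0.849) / (7) = -0.673
  v = (6 - (4)·-0.673 - (-3)·0.849) / (9) = 1.249
  w = (2 - (4)·-0.673 - (-2)·1.249) / (8) = 0.899
Iteration 3:
  u = (2 - (4)·1.249 - (2)·0.899) / (7) = -0.685
  v = (6 - (4)·-0.685 - (-3)·0.899) / (9) = 1.271
  w = (2 - (4)·-0.685 - (-2)·1.271) / (8) = 0.910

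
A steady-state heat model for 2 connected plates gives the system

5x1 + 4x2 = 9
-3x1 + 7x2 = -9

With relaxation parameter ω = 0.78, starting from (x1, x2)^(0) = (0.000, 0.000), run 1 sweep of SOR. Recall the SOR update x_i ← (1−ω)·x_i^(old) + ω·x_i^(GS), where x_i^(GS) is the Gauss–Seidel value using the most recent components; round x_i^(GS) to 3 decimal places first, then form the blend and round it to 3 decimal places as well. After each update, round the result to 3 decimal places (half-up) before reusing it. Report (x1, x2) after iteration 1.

(1.404, -0.534)

Iteration 1:
  x1: GS value = (9 - (4)·0.000) / (5) = 1.800;  x1 ← (1−ω)·0.000 + ω·1.800 = 1.404
  x2: GS value = (-9 - (-3)·1.404) / (7) = -0.684;  x2 ← (1−ω)·0.000 + ω·-0.684 = -0.534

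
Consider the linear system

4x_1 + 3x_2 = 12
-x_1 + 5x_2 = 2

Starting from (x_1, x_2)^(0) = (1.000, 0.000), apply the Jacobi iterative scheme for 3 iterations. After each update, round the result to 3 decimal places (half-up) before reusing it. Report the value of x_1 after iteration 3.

Iteration 1:
  x_1 = (12 - (3)·0.000) / (4) = 3.000
  x_2 = (2 - (-1)·1.000) / (5) = 0.600
Iteration 2:
  x_1 = (12 - (3)·0.600) / (4) = 2.550
  x_2 = (2 - (-1)·3.000) / (5) = 1.000
Iteration 3:
  x_1 = (12 - (3)·1.000) / (4) = 2.250
  x_2 = (2 - (-1)·2.550) / (5) = 0.910

2.250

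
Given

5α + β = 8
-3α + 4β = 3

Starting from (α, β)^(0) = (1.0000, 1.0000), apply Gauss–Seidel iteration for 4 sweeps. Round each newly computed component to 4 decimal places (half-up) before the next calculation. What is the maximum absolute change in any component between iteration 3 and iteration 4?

Iteration 1:
  α = (8 - (1)·1.0000) / (5) = 1.4000
  β = (3 - (-3)·1.4000) / (4) = 1.8000
Iteration 2:
  α = (8 - (1)·1.8000) / (5) = 1.2400
  β = (3 - (-3)·1.2400) / (4) = 1.6800
Iteration 3:
  α = (8 - (1)·1.6800) / (5) = 1.2640
  β = (3 - (-3)·1.2640) / (4) = 1.6980
Iteration 4:
  α = (8 - (1)·1.6980) / (5) = 1.2604
  β = (3 - (-3)·1.2604) / (4) = 1.6953
Change: (-0.0036, -0.0027) → max |·| = 0.0036

0.0036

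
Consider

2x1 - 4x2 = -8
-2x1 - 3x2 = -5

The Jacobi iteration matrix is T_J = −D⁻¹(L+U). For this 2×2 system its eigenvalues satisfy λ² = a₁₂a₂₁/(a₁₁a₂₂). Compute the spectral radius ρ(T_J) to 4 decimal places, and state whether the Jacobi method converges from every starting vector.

a₁₂a₂₁/(a₁₁a₂₂) = (-4)·(-2) / ((2)·(-3)) = -1.333333
ρ = √|-1.333333| = √1.333333 = 1.1547
ρ > 1, so Jacobi diverges

1.1547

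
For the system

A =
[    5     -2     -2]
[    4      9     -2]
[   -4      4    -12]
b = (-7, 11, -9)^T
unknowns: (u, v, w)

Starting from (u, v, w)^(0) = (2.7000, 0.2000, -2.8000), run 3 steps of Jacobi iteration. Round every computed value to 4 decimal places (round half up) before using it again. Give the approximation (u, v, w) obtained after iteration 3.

(0.0606, 2.2689, 2.0705)

Iteration 1:
  u = (-7 - (-2)·0.2000 - (-2)·-2.8000) / (5) = -2.4400
  v = (11 - (4)·2.7000 - (-2)·-2.8000) / (9) = -0.6000
  w = (-9 - (-4)·2.7000 - (4)·0.2000) / (-12) = -0.0833
Iteration 2:
  u = (-7 - (-2)·-0.6000 - (-2)·-0.0833) / (5) = -1.6733
  v = (11 - (4)·-2.4400 - (-2)·-0.0833) / (9) = 2.2882
  w = (-9 - (-4)·-2.4400 - (4)·-0.6000) / (-12) = 1.3633
Iteration 3:
  u = (-7 - (-2)·2.2882 - (-2)·1.3633) / (5) = 0.0606
  v = (11 - (4)·-1.6733 - (-2)·1.3633) / (9) = 2.2689
  w = (-9 - (-4)·-1.6733 - (4)·2.2882) / (-12) = 2.0705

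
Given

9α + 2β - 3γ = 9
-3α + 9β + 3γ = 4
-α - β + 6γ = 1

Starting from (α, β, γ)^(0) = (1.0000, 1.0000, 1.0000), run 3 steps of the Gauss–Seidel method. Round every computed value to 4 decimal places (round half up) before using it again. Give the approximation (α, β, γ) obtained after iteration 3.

(1.0055, 0.6305, 0.4393)

Iteration 1:
  α = (9 - (2)·1.0000 - (-3)·1.0000) / (9) = 1.1111
  β = (4 - (-3)·1.1111 - (3)·1.0000) / (9) = 0.4815
  γ = (1 - (-1)·1.1111 - (-1)·0.4815) / (6) = 0.4321
Iteration 2:
  α = (9 - (2)·0.4815 - (-3)·0.4321) / (9) = 1.0370
  β = (4 - (-3)·1.0370 - (3)·0.4321) / (9) = 0.6461
  γ = (1 - (-1)·1.0370 - (-1)·0.6461) / (6) = 0.4472
Iteration 3:
  α = (9 - (2)·0.6461 - (-3)·0.4472) / (9) = 1.0055
  β = (4 - (-3)·1.0055 - (3)·0.4472) / (9) = 0.6305
  γ = (1 - (-1)·1.0055 - (-1)·0.6305) / (6) = 0.4393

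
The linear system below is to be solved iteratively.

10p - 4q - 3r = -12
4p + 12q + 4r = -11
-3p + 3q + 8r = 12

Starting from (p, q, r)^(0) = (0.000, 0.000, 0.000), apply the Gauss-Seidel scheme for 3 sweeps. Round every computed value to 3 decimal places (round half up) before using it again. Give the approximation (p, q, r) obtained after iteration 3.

(-1.150, -1.027, 1.454)

Iteration 1:
  p = (-12 - (-4)·0.000 - (-3)·0.000) / (10) = -1.200
  q = (-11 - (4)·-1.200 - (4)·0.000) / (12) = -0.517
  r = (12 - (-3)·-1.200 - (3)·-0.517) / (8) = 1.244
Iteration 2:
  p = (-12 - (-4)·-0.517 - (-3)·1.244) / (10) = -1.034
  q = (-11 - (4)·-1.034 - (4)·1.244) / (12) = -0.987
  r = (12 - (-3)·-1.034 - (3)·-0.987) / (8) = 1.482
Iteration 3:
  p = (-12 - (-4)·-0.987 - (-3)·1.482) / (10) = -1.150
  q = (-11 - (4)·-1.150 - (4)·1.482) / (12) = -1.027
  r = (12 - (-3)·-1.150 - (3)·-1.027) / (8) = 1.454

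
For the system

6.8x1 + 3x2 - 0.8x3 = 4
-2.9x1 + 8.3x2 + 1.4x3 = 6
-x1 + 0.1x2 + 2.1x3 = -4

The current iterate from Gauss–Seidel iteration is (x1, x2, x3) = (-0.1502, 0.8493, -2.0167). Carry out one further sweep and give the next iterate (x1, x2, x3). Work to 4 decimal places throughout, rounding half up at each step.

(-0.0237, 1.0548, -1.9663)

One sweep:
  x1 = (4 - (3)·0.8493 - (-0.8)·-2.0167) / (6.8) = -0.0237
  x2 = (6 - (-2.9)·-0.0237 - (1.4)·-2.0167) / (8.3) = 1.0548
  x3 = (-4 - (-1)·-0.0237 - (0.1)·1.0548) / (2.1) = -1.9663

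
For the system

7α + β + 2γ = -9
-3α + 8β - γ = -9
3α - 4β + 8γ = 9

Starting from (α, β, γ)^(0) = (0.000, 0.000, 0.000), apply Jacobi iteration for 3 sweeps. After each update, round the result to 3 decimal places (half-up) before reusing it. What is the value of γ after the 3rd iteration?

0.934

Iteration 1:
  α = (-9 - (1)·0.000 - (2)·0.000) / (7) = -1.286
  β = (-9 - (-3)·0.000 - (-1)·0.000) / (8) = -1.125
  γ = (9 - (3)·0.000 - (-4)·0.000) / (8) = 1.125
Iteration 2:
  α = (-9 - (1)·-1.125 - (2)·1.125) / (7) = -1.446
  β = (-9 - (-3)·-1.286 - (-1)·1.125) / (8) = -1.467
  γ = (9 - (3)·-1.286 - (-4)·-1.125) / (8) = 1.045
Iteration 3:
  α = (-9 - (1)·-1.467 - (2)·1.045) / (7) = -1.375
  β = (-9 - (-3)·-1.446 - (-1)·1.045) / (8) = -1.537
  γ = (9 - (3)·-1.446 - (-4)·-1.467) / (8) = 0.934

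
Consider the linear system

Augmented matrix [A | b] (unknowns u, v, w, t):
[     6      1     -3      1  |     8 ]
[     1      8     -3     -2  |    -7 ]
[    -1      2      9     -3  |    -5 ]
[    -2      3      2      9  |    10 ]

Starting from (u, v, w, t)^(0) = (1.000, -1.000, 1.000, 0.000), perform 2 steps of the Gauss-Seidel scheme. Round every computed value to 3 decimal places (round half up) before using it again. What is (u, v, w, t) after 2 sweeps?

(1.068, -0.610, 0.313, 1.482)

Iteration 1:
  u = (8 - (1)·-1.000 - (-3)·1.000 - (1)·0.000) / (6) = 2.000
  v = (-7 - (1)·2.000 - (-3)·1.000 - (-2)·0.000) / (8) = -0.750
  w = (-5 - (-1)·2.000 - (2)·-0.750 - (-3)·0.000) / (9) = -0.167
  t = (10 - (-2)·2.000 - (3)·-0.750 - (2)·-0.167) / (9) = 1.843
Iteration 2:
  u = (8 - (1)·-0.750 - (-3)·-0.167 - (1)·1.843) / (6) = 1.068
  v = (-7 - (1)·1.068 - (-3)·-0.167 - (-2)·1.843) / (8) = -0.610
  w = (-5 - (-1)·1.068 - (2)·-0.610 - (-3)·1.843) / (9) = 0.313
  t = (10 - (-2)·1.068 - (3)·-0.610 - (2)·0.313) / (9) = 1.482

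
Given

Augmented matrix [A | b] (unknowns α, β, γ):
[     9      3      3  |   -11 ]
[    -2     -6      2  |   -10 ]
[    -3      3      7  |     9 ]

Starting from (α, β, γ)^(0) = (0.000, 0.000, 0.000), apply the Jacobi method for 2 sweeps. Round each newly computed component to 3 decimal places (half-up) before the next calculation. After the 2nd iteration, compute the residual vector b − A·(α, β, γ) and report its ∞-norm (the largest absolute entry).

Iteration 1:
  α = (-11 - (3)·0.000 - (3)·0.000) / (9) = -1.222
  β = (-10 - (-2)·0.000 - (2)·0.000) / (-6) = 1.667
  γ = (9 - (-3)·0.000 - (3)·0.000) / (7) = 1.286
Iteration 2:
  α = (-11 - (3)·1.667 - (3)·1.286) / (9) = -2.207
  β = (-10 - (-2)·-1.222 - (2)·1.286) / (-6) = 2.503
  γ = (9 - (-3)·-1.222 - (3)·1.667) / (7) = 0.048
Residual b − A·x = (1.210, 0.508, -5.466); ∞-norm = 5.466

5.466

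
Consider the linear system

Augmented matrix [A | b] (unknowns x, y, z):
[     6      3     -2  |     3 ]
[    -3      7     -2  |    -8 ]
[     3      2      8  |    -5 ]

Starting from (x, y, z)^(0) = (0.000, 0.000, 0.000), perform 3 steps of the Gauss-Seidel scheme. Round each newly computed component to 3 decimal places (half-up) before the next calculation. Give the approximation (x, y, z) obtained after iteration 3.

Iteration 1:
  x = (3 - (3)·0.000 - (-2)·0.000) / (6) = 0.500
  y = (-8 - (-3)·0.500 - (-2)·0.000) / (7) = -0.929
  z = (-5 - (3)·0.500 - (2)·-0.929) / (8) = -0.580
Iteration 2:
  x = (3 - (3)·-0.929 - (-2)·-0.580) / (6) = 0.771
  y = (-8 - (-3)·0.771 - (-2)·-0.580) / (7) = -0.978
  z = (-5 - (3)·0.771 - (2)·-0.978) / (8) = -0.670
Iteration 3:
  x = (3 - (3)·-0.978 - (-2)·-0.670) / (6) = 0.766
  y = (-8 - (-3)·0.766 - (-2)·-0.670) / (7) = -1.006
  z = (-5 - (3)·0.766 - (2)·-1.006) / (8) = -0.661

(0.766, -1.006, -0.661)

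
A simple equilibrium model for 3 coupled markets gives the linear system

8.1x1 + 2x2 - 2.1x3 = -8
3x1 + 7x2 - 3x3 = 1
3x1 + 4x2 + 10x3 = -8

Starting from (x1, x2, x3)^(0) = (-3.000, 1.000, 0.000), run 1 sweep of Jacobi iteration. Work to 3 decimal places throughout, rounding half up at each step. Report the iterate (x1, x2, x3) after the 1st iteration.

(-1.235, 1.429, -0.300)

Iteration 1:
  x1 = (-8 - (2)·1.000 - (-2.1)·0.000) / (8.1) = -1.235
  x2 = (1 - (3)·-3.000 - (-3)·0.000) / (7) = 1.429
  x3 = (-8 - (3)·-3.000 - (4)·1.000) / (10) = -0.300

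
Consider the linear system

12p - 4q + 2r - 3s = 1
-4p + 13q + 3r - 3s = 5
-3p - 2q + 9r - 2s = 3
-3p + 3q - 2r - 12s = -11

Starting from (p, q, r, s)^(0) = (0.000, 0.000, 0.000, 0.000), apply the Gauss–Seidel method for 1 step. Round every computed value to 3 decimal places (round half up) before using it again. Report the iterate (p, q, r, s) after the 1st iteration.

Iteration 1:
  p = (1 - (-4)·0.000 - (2)·0.000 - (-3)·0.000) / (12) = 0.083
  q = (5 - (-4)·0.083 - (3)·0.000 - (-3)·0.000) / (13) = 0.410
  r = (3 - (-3)·0.083 - (-2)·0.410 - (-2)·0.000) / (9) = 0.452
  s = (-11 - (-3)·0.083 - (3)·0.410 - (-2)·0.452) / (-12) = 0.923

(0.083, 0.410, 0.452, 0.923)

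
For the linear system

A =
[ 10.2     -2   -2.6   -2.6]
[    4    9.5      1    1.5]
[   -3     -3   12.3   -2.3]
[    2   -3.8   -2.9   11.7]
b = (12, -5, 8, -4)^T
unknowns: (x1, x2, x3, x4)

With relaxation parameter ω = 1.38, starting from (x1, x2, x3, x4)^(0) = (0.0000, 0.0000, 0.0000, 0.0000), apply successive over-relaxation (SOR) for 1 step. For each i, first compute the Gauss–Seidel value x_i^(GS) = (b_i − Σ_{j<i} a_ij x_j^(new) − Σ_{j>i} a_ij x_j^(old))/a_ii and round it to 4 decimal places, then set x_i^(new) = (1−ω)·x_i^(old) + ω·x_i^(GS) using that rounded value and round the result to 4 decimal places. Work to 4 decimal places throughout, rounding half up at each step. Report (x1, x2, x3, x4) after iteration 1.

Iteration 1:
  x1: GS value = (12 - (-2)·0.0000 - (-2.6)·0.0000 - (-2.6)·0.0000) / (10.2) = 1.1765;  x1 ← (1−ω)·0.0000 + ω·1.1765 = 1.6236
  x2: GS value = (-5 - (4)·1.6236 - (1)·0.0000 - (1.5)·0.0000) / (9.5) = -1.2099;  x2 ← (1−ω)·0.0000 + ω·-1.2099 = -1.6697
  x3: GS value = (8 - (-3)·1.6236 - (-3)·-1.6697 - (-2.3)·0.0000) / (12.3) = 0.6392;  x3 ← (1−ω)·0.0000 + ω·0.6392 = 0.8821
  x4: GS value = (-4 - (2)·1.6236 - (-3.8)·-1.6697 - (-2.9)·0.8821) / (11.7) = -0.9431;  x4 ← (1−ω)·0.0000 + ω·-0.9431 = -1.3015

(1.6236, -1.6697, 0.8821, -1.3015)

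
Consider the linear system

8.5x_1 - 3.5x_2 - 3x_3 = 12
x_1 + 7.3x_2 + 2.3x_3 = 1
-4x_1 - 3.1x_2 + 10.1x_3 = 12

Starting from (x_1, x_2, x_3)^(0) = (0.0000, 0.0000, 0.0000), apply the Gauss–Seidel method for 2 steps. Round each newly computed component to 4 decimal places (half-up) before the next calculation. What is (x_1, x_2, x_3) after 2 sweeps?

(1.9991, -0.6819, 1.7705)

Iteration 1:
  x_1 = (12 - (-3.5)·0.0000 - (-3)·0.0000) / (8.5) = 1.4118
  x_2 = (1 - (1)·1.4118 - (2.3)·0.0000) / (7.3) = -0.0564
  x_3 = (12 - (-4)·1.4118 - (-3.1)·-0.0564) / (10.1) = 1.7299
Iteration 2:
  x_1 = (12 - (-3.5)·-0.0564 - (-3)·1.7299) / (8.5) = 1.9991
  x_2 = (1 - (1)·1.9991 - (2.3)·1.7299) / (7.3) = -0.6819
  x_3 = (12 - (-4)·1.9991 - (-3.1)·-0.6819) / (10.1) = 1.7705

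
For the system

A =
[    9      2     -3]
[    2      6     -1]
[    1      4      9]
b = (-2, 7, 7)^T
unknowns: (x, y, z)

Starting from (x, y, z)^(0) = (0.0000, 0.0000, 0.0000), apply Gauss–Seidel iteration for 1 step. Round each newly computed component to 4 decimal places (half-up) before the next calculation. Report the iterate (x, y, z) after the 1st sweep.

Iteration 1:
  x = (-2 - (2)·0.0000 - (-3)·0.0000) / (9) = -0.2222
  y = (7 - (2)·-0.2222 - (-1)·0.0000) / (6) = 1.2407
  z = (7 - (1)·-0.2222 - (4)·1.2407) / (9) = 0.2510

(-0.2222, 1.2407, 0.2510)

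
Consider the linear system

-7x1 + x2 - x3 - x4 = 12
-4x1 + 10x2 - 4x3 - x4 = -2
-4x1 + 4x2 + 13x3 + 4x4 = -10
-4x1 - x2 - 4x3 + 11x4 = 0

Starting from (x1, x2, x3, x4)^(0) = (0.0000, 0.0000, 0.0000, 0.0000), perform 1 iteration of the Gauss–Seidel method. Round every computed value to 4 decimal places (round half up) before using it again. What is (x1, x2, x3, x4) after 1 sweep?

Iteration 1:
  x1 = (12 - (1)·0.0000 - (-1)·0.0000 - (-1)·0.0000) / (-7) = -1.7143
  x2 = (-2 - (-4)·-1.7143 - (-4)·0.0000 - (-1)·0.0000) / (10) = -0.8857
  x3 = (-10 - (-4)·-1.7143 - (4)·-0.8857 - (4)·0.0000) / (13) = -1.0242
  x4 = (0 - (-4)·-1.7143 - (-1)·-0.8857 - (-4)·-1.0242) / (11) = -1.0763

(-1.7143, -0.8857, -1.0242, -1.0763)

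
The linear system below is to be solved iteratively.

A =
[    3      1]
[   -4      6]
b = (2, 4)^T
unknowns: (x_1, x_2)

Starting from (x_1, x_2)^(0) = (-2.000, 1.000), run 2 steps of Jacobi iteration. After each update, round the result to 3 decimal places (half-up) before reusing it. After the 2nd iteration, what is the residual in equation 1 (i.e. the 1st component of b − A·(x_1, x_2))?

Iteration 1:
  x_1 = (2 - (1)·1.000) / (3) = 0.333
  x_2 = (4 - (-4)·-2.000) / (6) = -0.667
Iteration 2:
  x_1 = (2 - (1)·-0.667) / (3) = 0.889
  x_2 = (4 - (-4)·0.333) / (6) = 0.889
Residual b − A·x = (-1.556, 2.222)

-1.556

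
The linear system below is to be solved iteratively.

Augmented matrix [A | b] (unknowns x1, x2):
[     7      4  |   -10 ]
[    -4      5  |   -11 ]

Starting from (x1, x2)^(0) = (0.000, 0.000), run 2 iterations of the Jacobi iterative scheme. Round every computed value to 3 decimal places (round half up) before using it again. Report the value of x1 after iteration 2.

Iteration 1:
  x1 = (-10 - (4)·0.000) / (7) = -1.429
  x2 = (-11 - (-4)·0.000) / (5) = -2.200
Iteration 2:
  x1 = (-10 - (4)·-2.200) / (7) = -0.171
  x2 = (-11 - (-4)·-1.429) / (5) = -3.343

-0.171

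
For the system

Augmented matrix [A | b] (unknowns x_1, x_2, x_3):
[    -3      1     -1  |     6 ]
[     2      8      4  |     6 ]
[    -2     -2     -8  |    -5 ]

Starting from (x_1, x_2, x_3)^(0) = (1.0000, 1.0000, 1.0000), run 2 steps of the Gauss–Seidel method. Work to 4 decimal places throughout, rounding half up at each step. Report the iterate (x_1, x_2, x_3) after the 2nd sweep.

Iteration 1:
  x_1 = (6 - (1)·1.0000 - (-1)·1.0000) / (-3) = -2.0000
  x_2 = (6 - (2)·-2.0000 - (4)·1.0000) / (8) = 0.7500
  x_3 = (-5 - (-2)·-2.0000 - (-2)·0.7500) / (-8) = 0.9375
Iteration 2:
  x_1 = (6 - (1)·0.7500 - (-1)·0.9375) / (-3) = -2.0625
  x_2 = (6 - (2)·-2.0625 - (4)·0.9375) / (8) = 0.7969
  x_3 = (-5 - (-2)·-2.0625 - (-2)·0.7969) / (-8) = 0.9414

(-2.0625, 0.7969, 0.9414)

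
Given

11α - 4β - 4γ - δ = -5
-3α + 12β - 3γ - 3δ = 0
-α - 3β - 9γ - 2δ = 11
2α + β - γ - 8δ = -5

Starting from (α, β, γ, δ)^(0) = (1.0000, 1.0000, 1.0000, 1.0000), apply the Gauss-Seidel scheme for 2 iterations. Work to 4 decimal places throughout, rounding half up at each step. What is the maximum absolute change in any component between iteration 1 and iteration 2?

Iteration 1:
  α = (-5 - (-4)·1.0000 - (-4)·1.0000 - (-1)·1.0000) / (11) = 0.3636
  β = (0 - (-3)·0.3636 - (-3)·1.0000 - (-3)·1.0000) / (12) = 0.5909
  γ = (11 - (-1)·0.3636 - (-3)·0.5909 - (-2)·1.0000) / (-9) = -1.6818
  δ = (-5 - (2)·0.3636 - (1)·0.5909 - (-1)·-1.6818) / (-8) = 1.0000
Iteration 2:
  α = (-5 - (-4)·0.5909 - (-4)·-1.6818 - (-1)·1.0000) / (11) = -0.7603
  β = (0 - (-3)·-0.7603 - (-3)·-1.6818 - (-3)·1.0000) / (12) = -0.3605
  γ = (11 - (-1)·-0.7603 - (-3)·-0.3605 - (-2)·1.0000) / (-9) = -1.2398
  δ = (-5 - (2)·-0.7603 - (1)·-0.3605 - (-1)·-1.2398) / (-8) = 0.5448
Change: (-1.1239, -0.9514, 0.4420, -0.4552) → max |·| = 1.1239

1.1239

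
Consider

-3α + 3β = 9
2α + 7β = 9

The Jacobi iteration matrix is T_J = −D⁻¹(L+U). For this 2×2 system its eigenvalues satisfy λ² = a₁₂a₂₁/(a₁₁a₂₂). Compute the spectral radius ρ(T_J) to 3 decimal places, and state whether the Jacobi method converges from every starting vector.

0.535

a₁₂a₂₁/(a₁₁a₂₂) = (3)·(2) / ((-3)·(7)) = -0.285714
ρ = √|-0.285714| = √0.285714 = 0.535
ρ < 1, so Jacobi converges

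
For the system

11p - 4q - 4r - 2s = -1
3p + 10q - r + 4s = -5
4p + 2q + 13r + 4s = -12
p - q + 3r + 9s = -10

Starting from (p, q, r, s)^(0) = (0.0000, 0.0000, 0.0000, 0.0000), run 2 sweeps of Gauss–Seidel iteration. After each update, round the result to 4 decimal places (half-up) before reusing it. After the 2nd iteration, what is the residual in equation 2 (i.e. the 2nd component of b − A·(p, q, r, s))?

Iteration 1:
  p = (-1 - (-4)·0.0000 - (-4)·0.0000 - (-2)·0.0000) / (11) = -0.0909
  q = (-5 - (3)·-0.0909 - (-1)·0.0000 - (4)·0.0000) / (10) = -0.4727
  r = (-12 - (4)·-0.0909 - (2)·-0.4727 - (4)·0.0000) / (13) = -0.8224
  s = (-10 - (1)·-0.0909 - (-1)·-0.4727 - (3)·-0.8224) / (9) = -0.8794
Iteration 2:
  p = (-1 - (-4)·-0.4727 - (-4)·-0.8224 - (-2)·-0.8794) / (11) = -0.7217
  q = (-5 - (3)·-0.7217 - (-1)·-0.8224 - (4)·-0.8794) / (10) = -0.0140
  r = (-12 - (4)·-0.7217 - (2)·-0.0140 - (4)·-0.8794) / (13) = -0.4283
  s = (-10 - (1)·-0.7217 - (-1)·-0.0140 - (3)·-0.4283) / (9) = -0.8897
Residual b − A·x = (3.3901, 0.4356, 0.0415, -0.0001)

0.4356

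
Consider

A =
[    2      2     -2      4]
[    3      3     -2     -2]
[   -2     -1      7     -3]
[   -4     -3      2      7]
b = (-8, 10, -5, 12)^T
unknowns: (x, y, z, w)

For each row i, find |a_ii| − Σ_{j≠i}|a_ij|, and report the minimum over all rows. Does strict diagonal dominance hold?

row 1: |2| − (2+2+4) = -6
row 2: |3| − (3+2+2) = -4
row 3: |7| − (2+1+3) = 1
row 4: |7| − (4+3+2) = -2
minimum over rows = -6 → not strictly diagonally dominant

-6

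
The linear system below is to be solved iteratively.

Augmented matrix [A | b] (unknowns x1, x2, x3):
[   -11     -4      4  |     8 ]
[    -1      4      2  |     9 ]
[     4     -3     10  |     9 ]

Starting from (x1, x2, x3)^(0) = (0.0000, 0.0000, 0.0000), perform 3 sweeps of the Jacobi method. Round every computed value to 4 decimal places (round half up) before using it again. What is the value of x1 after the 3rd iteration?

Iteration 1:
  x1 = (8 - (-4)·0.0000 - (4)·0.0000) / (-11) = -0.7273
  x2 = (9 - (-1)·0.0000 - (2)·0.0000) / (4) = 2.2500
  x3 = (9 - (4)·0.0000 - (-3)·0.0000) / (10) = 0.9000
Iteration 2:
  x1 = (8 - (-4)·2.2500 - (4)·0.9000) / (-11) = -1.2182
  x2 = (9 - (-1)·-0.7273 - (2)·0.9000) / (4) = 1.6182
  x3 = (9 - (4)·-0.7273 - (-3)·2.2500) / (10) = 1.8659
Iteration 3:
  x1 = (8 - (-4)·1.6182 - (4)·1.8659) / (-11) = -0.6372
  x2 = (9 - (-1)·-1.2182 - (2)·1.8659) / (4) = 1.0125
  x3 = (9 - (4)·-1.2182 - (-3)·1.6182) / (10) = 1.8727

-0.6372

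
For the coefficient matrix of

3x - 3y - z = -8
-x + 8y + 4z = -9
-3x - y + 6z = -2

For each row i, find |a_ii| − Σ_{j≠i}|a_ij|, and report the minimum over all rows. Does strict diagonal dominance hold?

row 1: |3| − (3+1) = -1
row 2: |8| − (1+4) = 3
row 3: |6| − (3+1) = 2
minimum over rows = -1 → not strictly diagonally dominant

-1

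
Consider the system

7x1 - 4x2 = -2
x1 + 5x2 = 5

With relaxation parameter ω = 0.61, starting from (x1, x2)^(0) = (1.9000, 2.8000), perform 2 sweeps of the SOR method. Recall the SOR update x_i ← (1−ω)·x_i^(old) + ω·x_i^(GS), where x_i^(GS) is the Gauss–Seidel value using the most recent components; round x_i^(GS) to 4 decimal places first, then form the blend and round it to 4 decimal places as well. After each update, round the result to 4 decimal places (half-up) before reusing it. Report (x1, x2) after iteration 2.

(0.9550, 1.0839)

Iteration 1:
  x1: GS value = (-2 - (-4)·2.8000) / (7) = 1.3143;  x1 ← (1−ω)·1.9000 + ω·1.3143 = 1.5427
  x2: GS value = (5 - (1)·1.5427) / (5) = 0.6915;  x2 ← (1−ω)·2.8000 + ω·0.6915 = 1.5138
Iteration 2:
  x1: GS value = (-2 - (-4)·1.5138) / (7) = 0.5793;  x1 ← (1−ω)·1.5427 + ω·0.5793 = 0.9550
  x2: GS value = (5 - (1)·0.9550) / (5) = 0.8090;  x2 ← (1−ω)·1.5138 + ω·0.8090 = 1.0839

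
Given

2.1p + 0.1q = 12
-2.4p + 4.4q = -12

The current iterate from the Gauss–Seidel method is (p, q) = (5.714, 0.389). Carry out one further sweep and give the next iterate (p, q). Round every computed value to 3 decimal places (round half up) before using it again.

One sweep:
  p = (12 - (0.1)·0.389) / (2.1) = 5.696
  q = (-12 - (-2.4)·5.696) / (4.4) = 0.380

(5.696, 0.380)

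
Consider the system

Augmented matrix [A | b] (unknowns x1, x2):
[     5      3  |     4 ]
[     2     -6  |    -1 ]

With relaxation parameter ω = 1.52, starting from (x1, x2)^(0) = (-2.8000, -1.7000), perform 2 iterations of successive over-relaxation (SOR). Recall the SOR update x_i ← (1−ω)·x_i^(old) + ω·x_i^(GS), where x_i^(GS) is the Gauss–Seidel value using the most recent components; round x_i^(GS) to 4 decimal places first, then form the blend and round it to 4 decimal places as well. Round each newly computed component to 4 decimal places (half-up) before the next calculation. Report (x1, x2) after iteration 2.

Iteration 1:
  x1: GS value = (4 - (3)·-1.7000) / (5) = 1.8200;  x1 ← (1−ω)·-2.8000 + ω·1.8200 = 4.2224
  x2: GS value = (-1 - (2)·4.2224) / (-6) = 1.5741;  x2 ← (1−ω)·-1.7000 + ω·1.5741 = 3.2766
Iteration 2:
  x1: GS value = (4 - (3)·3.2766) / (5) = -1.1660;  x1 ← (1−ω)·4.2224 + ω·-1.1660 = -3.9680
  x2: GS value = (-1 - (2)·-3.9680) / (-6) = -1.1560;  x2 ← (1−ω)·3.2766 + ω·-1.1560 = -3.4610

(-3.9680, -3.4610)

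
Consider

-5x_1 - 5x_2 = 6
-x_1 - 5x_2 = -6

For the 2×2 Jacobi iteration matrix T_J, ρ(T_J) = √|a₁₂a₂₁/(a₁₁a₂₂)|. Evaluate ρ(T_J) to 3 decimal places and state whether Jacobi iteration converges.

0.447

a₁₂a₂₁/(a₁₁a₂₂) = (-5)·(-1) / ((-5)·(-5)) = 0.200000
ρ = √|0.200000| = √0.200000 = 0.447
ρ < 1, so Jacobi converges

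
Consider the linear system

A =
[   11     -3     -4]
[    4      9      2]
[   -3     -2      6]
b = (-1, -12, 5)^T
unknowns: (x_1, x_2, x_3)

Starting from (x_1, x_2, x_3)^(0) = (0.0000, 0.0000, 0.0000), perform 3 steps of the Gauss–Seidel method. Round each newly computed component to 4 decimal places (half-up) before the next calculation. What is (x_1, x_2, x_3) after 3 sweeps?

Iteration 1:
  x_1 = (-1 - (-3)·0.0000 - (-4)·0.0000) / (11) = -0.0909
  x_2 = (-12 - (4)·-0.0909 - (2)·0.0000) / (9) = -1.2929
  x_3 = (5 - (-3)·-0.0909 - (-2)·-1.2929) / (6) = 0.3569
Iteration 2:
  x_1 = (-1 - (-3)·-1.2929 - (-4)·0.3569) / (11) = -0.3137
  x_2 = (-12 - (4)·-0.3137 - (2)·0.3569) / (9) = -1.2732
  x_3 = (5 - (-3)·-0.3137 - (-2)·-1.2732) / (6) = 0.2521
Iteration 3:
  x_1 = (-1 - (-3)·-1.2732 - (-4)·0.2521) / (11) = -0.3465
  x_2 = (-12 - (4)·-0.3465 - (2)·0.2521) / (9) = -1.2354
  x_3 = (5 - (-3)·-0.3465 - (-2)·-1.2354) / (6) = 0.2483

(-0.3465, -1.2354, 0.2483)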